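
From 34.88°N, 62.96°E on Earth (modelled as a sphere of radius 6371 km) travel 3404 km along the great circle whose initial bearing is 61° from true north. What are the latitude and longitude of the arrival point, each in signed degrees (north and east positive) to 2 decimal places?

44.00°, 101.22°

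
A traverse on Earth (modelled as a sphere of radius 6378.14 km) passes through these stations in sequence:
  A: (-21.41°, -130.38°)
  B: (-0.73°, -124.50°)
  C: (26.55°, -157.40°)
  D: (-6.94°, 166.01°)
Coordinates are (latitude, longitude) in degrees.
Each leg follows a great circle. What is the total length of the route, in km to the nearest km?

Leg A→B: central angle 0.3746 rad, distance 2389.0 km.
Leg B→C: central angle 0.7298 rad, distance 4654.6 km.
Leg C→D: central angle 0.8513 rad, distance 5429.9 km.
Total: 2389.0 + 4654.6 + 5429.9 ≈ 12474 km.

12474 km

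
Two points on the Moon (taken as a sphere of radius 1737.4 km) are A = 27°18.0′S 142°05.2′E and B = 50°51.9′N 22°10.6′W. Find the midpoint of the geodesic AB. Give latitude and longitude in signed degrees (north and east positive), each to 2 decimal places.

The central angle between A and B is δ = 2.6805 rad.
With f = 0.5, the slerp weights are sin((1−f)δ)/sin δ = 2.1883 and sin(fδ)/sin δ = 2.1883.
Weighted sum of the unit vectors: (2.1883)·(-0.7011,0.5460,-0.4586) + (2.1883)·(0.5845,-0.2382,0.7757) = (-0.2552, 0.6735, 0.6937).
Converting back: φ = atan2(z, √(x²+y²)) = 43.92°, λ = atan2(y, x) = 110.75°.

43.92°, 110.75°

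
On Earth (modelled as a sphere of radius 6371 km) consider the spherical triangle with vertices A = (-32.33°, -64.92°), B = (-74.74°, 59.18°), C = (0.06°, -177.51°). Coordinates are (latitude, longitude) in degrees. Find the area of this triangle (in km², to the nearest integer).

61470561 km²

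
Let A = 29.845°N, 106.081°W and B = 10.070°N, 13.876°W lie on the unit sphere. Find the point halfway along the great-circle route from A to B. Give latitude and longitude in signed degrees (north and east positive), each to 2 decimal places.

The central angle between A and B is δ = 1.5166 rad.
With f = 0.5, the slerp weights are sin((1−f)δ)/sin δ = 0.6887 and sin(fδ)/sin δ = 0.6887.
Weighted sum of the unit vectors: (0.6887)·(-0.2403,-0.8334,0.4977) + (0.6887)·(0.9559,-0.2361,0.1749) = (0.4928, -0.7366, 0.4632).
Converting back: φ = atan2(z, √(x²+y²)) = 27.59°, λ = atan2(y, x) = -56.22°.

27.59°, -56.22°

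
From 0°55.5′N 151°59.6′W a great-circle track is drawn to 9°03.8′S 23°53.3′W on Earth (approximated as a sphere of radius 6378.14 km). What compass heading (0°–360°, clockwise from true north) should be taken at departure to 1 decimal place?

100.8°

Δλ = 128.105° = 2.2359 rad.
y = sin Δλ · cos φ₂ = (0.7869)(0.9875) = 0.7771
x = cos φ₁ sin φ₂ − sin φ₁ cos φ₂ cos Δλ = (0.9999)(-0.1575) − (0.0161)(0.9875)(-0.6171) = -0.1477
θ = atan2(y, x) = 100.76°, so the bearing is 100.8°.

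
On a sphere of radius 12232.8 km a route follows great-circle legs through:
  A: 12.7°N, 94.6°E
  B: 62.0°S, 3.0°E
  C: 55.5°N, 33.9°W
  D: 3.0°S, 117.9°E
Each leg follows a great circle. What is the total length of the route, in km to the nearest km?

Leg A→B: central angle 1.7792 rad, distance 21764.6 km.
Leg B→C: central angle 2.1118 rad, distance 25833.5 km.
Leg C→D: central angle 2.1432 rad, distance 26216.9 km.
Total: 21764.6 + 25833.5 + 26216.9 ≈ 73815 km.

73815 km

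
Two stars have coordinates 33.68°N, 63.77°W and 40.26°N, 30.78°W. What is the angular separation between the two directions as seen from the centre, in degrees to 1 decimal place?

27.0°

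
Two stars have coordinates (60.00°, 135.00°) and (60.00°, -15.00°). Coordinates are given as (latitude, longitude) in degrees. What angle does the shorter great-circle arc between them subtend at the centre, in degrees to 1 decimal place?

57.8°

In radians: φ₁ = 1.0472, φ₂ = 1.0472, Δλ = -150.000° = -2.6180 rad.
Haversine: a = sin²(Δφ/2) + cos φ₁ cos φ₂ sin²(Δλ/2) = 0.0000 + (0.5000)(0.5000)(0.9330) = 0.23325.
Central angle c = 2·arcsin(√a) = 1.00807 rad.
So the angular separation is 57.8°.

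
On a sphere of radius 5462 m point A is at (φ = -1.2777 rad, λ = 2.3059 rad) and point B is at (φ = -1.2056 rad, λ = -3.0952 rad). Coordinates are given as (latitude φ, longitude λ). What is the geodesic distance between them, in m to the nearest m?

With latitudes φ₁ = -73.207°, φ₂ = -69.076° and longitude difference Δλ = 50.540°:
cos c = sin φ₁ sin φ₂ + cos φ₁ cos φ₂ cos Δλ = (-0.9574)(-0.9341) + (0.2889)(0.3571)(0.6355) = 0.95980,
so c = arccos(0.95980) = 0.28452 rad.
Distance = R·c = 5462 × 0.2845 ≈ 1554 m.

1554 m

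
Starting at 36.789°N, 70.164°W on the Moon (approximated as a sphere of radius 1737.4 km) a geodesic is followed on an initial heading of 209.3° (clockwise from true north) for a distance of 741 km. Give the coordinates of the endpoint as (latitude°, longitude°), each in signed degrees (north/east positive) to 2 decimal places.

Angular distance δ = d/R = 741/1737.4 = 0.42650 rad; initial bearing θ = 3.6530 rad.
sin φ₂ = sin φ₁ cos δ + cos φ₁ sin δ cos θ = (0.5989)(0.9104) + (0.8008)(0.4137)(-0.8721) = 0.2563, so φ₂ = 14.85°.
Δλ = atan2(sin θ sin δ cos φ₁, cos δ − sin φ₁ sin φ₂) = atan2(-0.1621, 0.7569) = -12.090°.
λ₂ = -70.164° − 12.090° = -82.25°.

14.85°, -82.25°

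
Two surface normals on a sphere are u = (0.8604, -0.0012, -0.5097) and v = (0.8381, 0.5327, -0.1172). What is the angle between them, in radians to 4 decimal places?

u·v = 0.7802; |u| = 1.0000, |v| = 1.0000.
cos θ = (u·v)/(|u||v|) = 0.7802, so θ = 0.6758 rad.

0.6758 rad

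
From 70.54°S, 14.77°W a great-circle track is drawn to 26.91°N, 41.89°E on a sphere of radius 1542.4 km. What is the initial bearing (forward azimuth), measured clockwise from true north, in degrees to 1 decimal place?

With φ₁ = -1.2312, φ₂ = 0.4697, Δλ = 0.9889 rad, the forward-azimuth formula gives
θ = atan2( sin Δλ cos φ₂ , cos φ₁ sin φ₂ − sin φ₁ cos φ₂ cos Δλ ) = atan2(0.7450, 0.6129) = 50.56°.
So the initial bearing is 50.6°.

50.6°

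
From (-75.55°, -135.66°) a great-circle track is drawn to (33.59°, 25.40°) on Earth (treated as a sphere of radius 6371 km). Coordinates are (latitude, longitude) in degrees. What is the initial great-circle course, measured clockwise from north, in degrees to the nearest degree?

157°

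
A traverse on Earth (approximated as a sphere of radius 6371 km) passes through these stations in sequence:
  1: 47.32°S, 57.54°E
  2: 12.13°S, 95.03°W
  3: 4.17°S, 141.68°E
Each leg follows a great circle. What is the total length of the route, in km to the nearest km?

Leg 1→2: central angle 2.0195 rad, distance 12866.1 km.
Leg 2→3: central angle 2.1176 rad, distance 13490.9 km.
Total: 12866.1 + 13490.9 ≈ 26357 km.

26357 km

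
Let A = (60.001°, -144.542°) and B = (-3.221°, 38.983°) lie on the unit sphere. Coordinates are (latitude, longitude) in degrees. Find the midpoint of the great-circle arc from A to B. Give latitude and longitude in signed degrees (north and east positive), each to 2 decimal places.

Central angle δ = 2.1495 rad. Interpolating on the sphere with fraction f = 0.5:
P = [sin((1−f)δ)·A + sin(fδ)·B] / sin δ = 1.0505·A + 1.0505·B in Cartesian coordinates,
giving P = (0.3875, 0.3551, 0.8507), i.e. latitude 58.29°, longitude 42.51°.

58.29°, 42.51°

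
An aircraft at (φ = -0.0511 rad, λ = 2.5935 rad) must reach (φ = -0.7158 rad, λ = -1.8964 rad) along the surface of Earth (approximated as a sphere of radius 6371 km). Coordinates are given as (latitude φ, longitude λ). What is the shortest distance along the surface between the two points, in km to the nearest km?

10856 km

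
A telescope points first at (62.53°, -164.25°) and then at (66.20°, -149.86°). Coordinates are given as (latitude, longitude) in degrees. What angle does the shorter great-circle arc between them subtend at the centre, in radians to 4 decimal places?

With latitudes φ₁ = 62.530°, φ₂ = 66.200° and longitude difference Δλ = 14.390°:
Haversine: a = sin²(Δφ/2) + cos φ₁ cos φ₂ sin²(Δλ/2) = 0.0010 + (0.4613)(0.4035)(0.0157) = 0.00395.
Central angle c = 2·arcsin(√a) = 0.12571 rad.
So the angular separation is 0.1257 rad.

0.1257 rad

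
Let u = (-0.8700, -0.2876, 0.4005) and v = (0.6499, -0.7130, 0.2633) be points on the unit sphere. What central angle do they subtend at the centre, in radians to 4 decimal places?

1.8285 rad

u·v = -0.2549; |u| = 1.0000, |v| = 1.0000.
cos θ = (u·v)/(|u||v|) = -0.2549, so θ = 1.8285 rad.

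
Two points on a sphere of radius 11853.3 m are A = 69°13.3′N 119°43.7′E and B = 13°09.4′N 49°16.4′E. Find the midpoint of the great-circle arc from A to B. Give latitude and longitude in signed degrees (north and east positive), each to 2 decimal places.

Central angle δ = 1.2362 rad. Interpolating on the sphere with fraction f = 0.5:
P = [sin((1−f)δ)·A + sin(fδ)·B] / sin δ = 0.6135·A + 0.6135·B in Cartesian coordinates,
giving P = (0.2819, 0.6417, 0.7133), i.e. latitude 45.50°, longitude 66.29°.

45.50°, 66.29°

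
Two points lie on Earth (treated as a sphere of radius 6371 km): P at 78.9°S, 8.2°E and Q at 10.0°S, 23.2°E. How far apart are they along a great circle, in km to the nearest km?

Let φ₁ = -1.3771 rad, φ₂ = -0.1745 rad, and Δλ = 0.2618 rad.
Haversine: a = sin²(Δφ/2) + cos φ₁ cos φ₂ sin²(Δλ/2) = 0.3200 + (0.1925)(0.9848)(0.0170) = 0.32323.
Central angle c = 2·arcsin(√a) = 1.20945 rad.
Distance = R·c = 6371 × 1.2094 ≈ 7705 km.

7705 km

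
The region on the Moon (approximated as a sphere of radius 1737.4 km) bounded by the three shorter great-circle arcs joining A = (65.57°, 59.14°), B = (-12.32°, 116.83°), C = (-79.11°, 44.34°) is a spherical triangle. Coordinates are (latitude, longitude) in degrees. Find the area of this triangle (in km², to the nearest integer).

4938730 km²

Side lengths (central angles): a = 1.3025, b = 2.5296, c = 1.5491 rad; semiperimeter s = 2.6906.
By l'Huilier's theorem, tan(E/4) = √[tan(s/2) tan((s−a)/2) tan((s−b)/2) tan((s−c)/2)], giving spherical excess E = 1.6361 rad.
Area = E·R² = 1.6361 × (1737.4)² ≈ 4938730 km².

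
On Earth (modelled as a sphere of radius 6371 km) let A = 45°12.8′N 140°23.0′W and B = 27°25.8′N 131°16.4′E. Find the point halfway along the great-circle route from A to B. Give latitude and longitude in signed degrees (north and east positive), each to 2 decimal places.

Central angle δ = 1.2185 rad. Interpolating on the sphere with fraction f = 0.5:
P = [sin((1−f)δ)·A + sin(fδ)·B] / sin δ = 0.6097·A + 0.6097·B in Cartesian coordinates,
giving P = (-0.6878, 0.1328, 0.7136), i.e. latitude 45.53°, longitude 169.07°.

45.53°, 169.07°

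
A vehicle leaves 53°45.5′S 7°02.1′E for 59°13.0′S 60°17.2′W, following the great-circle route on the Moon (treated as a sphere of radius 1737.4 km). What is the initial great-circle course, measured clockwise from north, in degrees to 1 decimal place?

233.6°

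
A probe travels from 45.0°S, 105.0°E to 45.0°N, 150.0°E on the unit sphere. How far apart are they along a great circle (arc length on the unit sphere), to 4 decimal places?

With latitudes φ₁ = -45.000°, φ₂ = 45.000° and longitude difference Δλ = 45.000°:
cos c = sin φ₁ sin φ₂ + cos φ₁ cos φ₂ cos Δλ = (-0.7071)(0.7071) + (0.7071)(0.7071)(0.7071) = -0.14645,
so c = arccos(-0.14645) = 1.71777 rad.
On the unit sphere the arc length equals the central angle: 1.7178.

1.7178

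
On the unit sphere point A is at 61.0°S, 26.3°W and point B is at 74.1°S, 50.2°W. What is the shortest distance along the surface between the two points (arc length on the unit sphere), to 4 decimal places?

0.2744

With latitudes φ₁ = -61.000°, φ₂ = -74.100° and longitude difference Δλ = -23.900°:
cos c = sin φ₁ sin φ₂ + cos φ₁ cos φ₂ cos Δλ = (-0.8746)(-0.9617) + (0.4848)(0.2740)(0.9143) = 0.96259,
so c = arccos(0.96259) = 0.27440 rad.
On the unit sphere the arc length equals the central angle: 0.2744.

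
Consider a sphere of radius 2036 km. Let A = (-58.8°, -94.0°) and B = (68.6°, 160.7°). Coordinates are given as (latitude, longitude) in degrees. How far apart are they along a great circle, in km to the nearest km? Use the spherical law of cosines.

Let φ₁ = -1.0263 rad, φ₂ = 1.1973 rad, and Δλ = -1.8378 rad.
cos c = sin φ₁ sin φ₂ + cos φ₁ cos φ₂ cos Δλ = (-0.8554)(0.9311) + (0.5180)(0.3649)(-0.2639) = -0.84627,
so c = arccos(-0.84627) = 2.57974 rad.
Distance = R·c = 2036 × 2.5797 ≈ 5252 km.

5252 km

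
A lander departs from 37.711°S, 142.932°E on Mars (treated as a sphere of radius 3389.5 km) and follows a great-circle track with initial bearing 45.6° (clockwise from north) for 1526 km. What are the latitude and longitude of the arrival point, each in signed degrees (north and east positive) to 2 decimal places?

-18.05°, 162.02°

Angular distance δ = d/R = 1526/3389.5 = 0.45021 rad; initial bearing θ = 0.7959 rad.
sin φ₂ = sin φ₁ cos δ + cos φ₁ sin δ cos θ = (-0.6117)(0.9004) + (0.7911)(0.4352)(0.6997) = -0.3099, so φ₂ = -18.05°.
Δλ = atan2(sin θ sin δ cos φ₁, cos δ − sin φ₁ sin φ₂) = atan2(0.2460, 0.7108) = 19.087°.
λ₂ = 142.932° + 19.087° = 162.02°.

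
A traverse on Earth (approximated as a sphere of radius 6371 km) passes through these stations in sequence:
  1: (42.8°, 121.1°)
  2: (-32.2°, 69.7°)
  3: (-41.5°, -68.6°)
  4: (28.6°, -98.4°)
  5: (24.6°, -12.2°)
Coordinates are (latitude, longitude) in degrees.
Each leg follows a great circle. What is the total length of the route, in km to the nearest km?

Leg 1→2: central angle 1.5455 rad, distance 9846.4 km.
Leg 2→3: central angle 1.6912 rad, distance 10774.5 km.
Leg 3→4: central angle 1.3146 rad, distance 8375.2 km.
Leg 4→5: central angle 1.3159 rad, distance 8383.4 km.
Total: 9846.4 + 10774.5 + 8375.2 + 8383.4 ≈ 37379 km.

37379 km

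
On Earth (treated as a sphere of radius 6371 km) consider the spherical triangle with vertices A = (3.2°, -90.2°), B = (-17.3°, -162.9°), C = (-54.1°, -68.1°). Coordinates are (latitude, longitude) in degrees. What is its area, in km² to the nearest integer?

Side lengths (central angles): a = 1.3755, b = 1.0504, c = 1.3006 rad; semiperimeter s = 1.8633.
By l'Huilier's theorem, tan(E/4) = √[tan(s/2) tan((s−a)/2) tan((s−b)/2) tan((s−c)/2)], giving spherical excess E = 0.8052 rad.
Area = E·R² = 0.8052 × (6371)² ≈ 32682827 km².

32682827 km²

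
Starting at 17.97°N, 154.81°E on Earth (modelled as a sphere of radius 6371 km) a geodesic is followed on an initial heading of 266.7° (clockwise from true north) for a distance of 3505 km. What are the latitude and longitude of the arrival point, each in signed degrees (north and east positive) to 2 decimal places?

Angular distance δ = d/R = 3505/6371 = 0.55015 rad; initial bearing θ = 4.6548 rad.
sin φ₂ = sin φ₁ cos δ + cos φ₁ sin δ cos θ = (0.3085)(0.8524) + (0.9512)(0.5228)(-0.0576) = 0.2344, so φ₂ = 13.55°.
Δλ = atan2(sin θ sin δ cos φ₁, cos δ − sin φ₁ sin φ₂) = atan2(-0.4965, 0.7801) = -32.473°.
λ₂ = 154.810° − 32.473° = 122.34°.

13.55°, 122.34°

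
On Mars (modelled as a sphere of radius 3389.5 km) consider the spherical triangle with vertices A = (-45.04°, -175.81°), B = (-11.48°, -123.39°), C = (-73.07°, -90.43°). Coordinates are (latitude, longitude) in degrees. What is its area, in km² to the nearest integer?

Side lengths (central angles): a = 1.1265, b = 0.8044, c = 0.9726 rad; semiperimeter s = 1.4518.
By l'Huilier's theorem, tan(E/4) = √[tan(s/2) tan((s−a)/2) tan((s−b)/2) tan((s−c)/2)], giving spherical excess E = 0.4352 rad.
Area = E·R² = 0.4352 × (3389.5)² ≈ 5000374 km².

5000374 km²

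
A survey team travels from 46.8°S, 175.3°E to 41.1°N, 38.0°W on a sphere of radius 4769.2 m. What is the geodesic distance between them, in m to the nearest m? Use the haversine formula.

12948 m

Let φ₁ = -0.8168 rad, φ₂ = 0.7173 rad, and Δλ = 2.5604 rad.
Haversine: a = sin²(Δφ/2) + cos φ₁ cos φ₂ sin²(Δλ/2) = 0.4817 + (0.6845)(0.7536)(0.9179) = 0.95518.
Central angle c = 2·arcsin(√a) = 2.71494 rad.
Distance = R·c = 4769.2 × 2.7149 ≈ 12948 m.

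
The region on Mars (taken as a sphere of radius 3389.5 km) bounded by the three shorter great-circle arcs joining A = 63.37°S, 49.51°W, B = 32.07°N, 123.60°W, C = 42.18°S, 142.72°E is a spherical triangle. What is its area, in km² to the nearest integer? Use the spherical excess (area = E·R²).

Side lengths (central angles): a = 1.9788, b = 1.2916, c = 1.9504 rad; semiperimeter s = 2.6104.
By l'Huilier's theorem, tan(E/4) = √[tan(s/2) tan((s−a)/2) tan((s−b)/2) tan((s−c)/2)], giving spherical excess E = 2.0562 rad.
Area = E·R² = 2.0562 × (3389.5)² ≈ 23623397 km².

23623397 km²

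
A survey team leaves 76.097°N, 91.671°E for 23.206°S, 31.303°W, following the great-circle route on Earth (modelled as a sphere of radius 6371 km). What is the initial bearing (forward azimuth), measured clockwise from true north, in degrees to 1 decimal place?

With φ₁ = 1.3281, φ₂ = -0.4050, Δλ = -2.1463 rad, the forward-azimuth formula gives
θ = atan2( sin Δλ cos φ₂ , cos φ₁ sin φ₂ − sin φ₁ cos φ₂ cos Δλ ) = atan2(-0.7710, 0.3909) = -63.12°.
Adding 360° brings this into [0°, 360°): 296.9°.

296.9°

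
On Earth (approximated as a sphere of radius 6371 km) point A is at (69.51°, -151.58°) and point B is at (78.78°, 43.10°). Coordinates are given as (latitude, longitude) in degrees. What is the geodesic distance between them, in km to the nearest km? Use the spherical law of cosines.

3499 km

In radians: φ₁ = 1.2132, φ₂ = 1.3750, Δλ = -165.320° = -2.8854 rad.
cos c = sin φ₁ sin φ₂ + cos φ₁ cos φ₂ cos Δλ = (0.9367)(0.9809) + (0.3500)(0.1946)(-0.9674) = 0.85294,
so c = arccos(0.85294) = 0.54920 rad.
Distance = R·c = 6371 × 0.5492 ≈ 3499 km.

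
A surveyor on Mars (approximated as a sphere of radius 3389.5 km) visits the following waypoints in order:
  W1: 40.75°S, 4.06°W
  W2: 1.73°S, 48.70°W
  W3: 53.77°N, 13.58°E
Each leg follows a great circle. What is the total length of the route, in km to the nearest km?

Leg W1→W2: central angle 0.9782 rad, distance 3315.7 km.
Leg W2→W3: central angle 1.3177 rad, distance 4466.2 km.
Total: 3315.7 + 4466.2 ≈ 7782 km.

7782 km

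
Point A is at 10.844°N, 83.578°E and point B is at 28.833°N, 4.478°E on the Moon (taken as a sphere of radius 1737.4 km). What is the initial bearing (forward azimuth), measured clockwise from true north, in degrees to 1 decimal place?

297.2°

With φ₁ = 0.1893, φ₂ = 0.5032, Δλ = -1.3806 rad, the forward-azimuth formula gives
θ = atan2( sin Δλ cos φ₂ , cos φ₁ sin φ₂ − sin φ₁ cos φ₂ cos Δλ ) = atan2(-0.8602, 0.4425) = -62.78°.
Adding 360° brings this into [0°, 360°): 297.2°.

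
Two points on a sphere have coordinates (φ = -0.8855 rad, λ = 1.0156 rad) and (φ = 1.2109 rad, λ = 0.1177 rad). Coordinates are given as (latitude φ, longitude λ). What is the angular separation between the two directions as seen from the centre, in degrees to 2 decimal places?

125.85°

In radians: φ₁ = -0.8855, φ₂ = 1.2109, Δλ = -51.446° = -0.8979 rad.
cos c = sin φ₁ sin φ₂ + cos φ₁ cos φ₂ cos Δλ = (-0.7742)(0.9359) + (0.6329)(0.3522)(0.6233) = -0.58571,
so c = arccos(-0.58571) = 2.19655 rad.
So the angular separation is 125.85°.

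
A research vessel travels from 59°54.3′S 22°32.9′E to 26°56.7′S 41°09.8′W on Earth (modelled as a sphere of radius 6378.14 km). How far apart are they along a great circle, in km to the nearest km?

With latitudes φ₁ = -59.905°, φ₂ = -26.945° and longitude difference Δλ = -63.712°:
cos c = sin φ₁ sin φ₂ + cos φ₁ cos φ₂ cos Δλ = (-0.8652)(-0.4531) + (0.5014)(0.8914)(0.4429) = 0.59002,
so c = arccos(0.59002) = 0.93971 rad.
Distance = R·c = 6378.14 × 0.9397 ≈ 5994 km.

5994 km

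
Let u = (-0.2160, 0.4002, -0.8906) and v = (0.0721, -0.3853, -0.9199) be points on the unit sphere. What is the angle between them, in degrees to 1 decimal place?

49.5°

u·v = 0.6495; |u| = 1.0000, |v| = 0.9999.
cos θ = (u·v)/(|u||v|) = 0.6495, so θ = 49.5°.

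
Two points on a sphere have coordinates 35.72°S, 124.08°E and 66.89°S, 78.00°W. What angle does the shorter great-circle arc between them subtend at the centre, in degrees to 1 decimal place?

With latitudes φ₁ = -35.720°, φ₂ = -66.890° and longitude difference Δλ = 157.920°:
Haversine: a = sin²(Δφ/2) + cos φ₁ cos φ₂ sin²(Δλ/2) = 0.0722 + (0.8119)(0.3925)(0.9633) = 0.37916.
Central angle c = 2·arcsin(√a) = 1.32670 rad.
So the angular separation is 76.0°.

76.0°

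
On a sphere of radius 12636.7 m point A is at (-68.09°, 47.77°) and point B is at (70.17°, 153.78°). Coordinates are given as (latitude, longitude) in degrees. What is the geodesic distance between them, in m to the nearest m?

34226 m

Let φ₁ = -1.1884 rad, φ₂ = 1.2247 rad, and Δλ = 1.8502 rad.
cos c = sin φ₁ sin φ₂ + cos φ₁ cos φ₂ cos Δλ = (-0.9278)(0.9407) + (0.3731)(0.3392)(-0.2758) = -0.90767,
so c = arccos(-0.90767) = 2.70849 rad.
Distance = R·c = 12636.7 × 2.7085 ≈ 34226 m.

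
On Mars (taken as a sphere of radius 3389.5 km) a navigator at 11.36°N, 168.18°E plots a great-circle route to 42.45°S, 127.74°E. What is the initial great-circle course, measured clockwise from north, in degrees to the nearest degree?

212°

Δλ = -40.440° = -0.7058 rad.
y = sin Δλ · cos φ₂ = (-0.6487)(0.7379) = -0.4786
x = cos φ₁ sin φ₂ − sin φ₁ cos φ₂ cos Δλ = (0.9804)(-0.6749) − (0.1970)(0.7379)(0.7611) = -0.7723
θ = atan2(y, x) = -148.21°; adding 360° gives 212°.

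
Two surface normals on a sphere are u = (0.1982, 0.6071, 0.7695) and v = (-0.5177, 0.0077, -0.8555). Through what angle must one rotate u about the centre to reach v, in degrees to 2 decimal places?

139.14°

u·v = -0.7562; |u| = 1.0000, |v| = 1.0000.
cos θ = (u·v)/(|u||v|) = -0.7563, so θ = 139.14°.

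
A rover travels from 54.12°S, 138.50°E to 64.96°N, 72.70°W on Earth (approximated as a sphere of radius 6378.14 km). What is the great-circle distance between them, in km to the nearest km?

17937 km

With latitudes φ₁ = -54.120°, φ₂ = 64.960° and longitude difference Δλ = 148.800°:
cos c = sin φ₁ sin φ₂ + cos φ₁ cos φ₂ cos Δλ = (-0.8102)(0.9060) + (0.5861)(0.4233)(-0.8554) = -0.94628,
so c = arccos(-0.94628) = 2.81232 rad.
Distance = R·c = 6378.14 × 2.8123 ≈ 17937 km.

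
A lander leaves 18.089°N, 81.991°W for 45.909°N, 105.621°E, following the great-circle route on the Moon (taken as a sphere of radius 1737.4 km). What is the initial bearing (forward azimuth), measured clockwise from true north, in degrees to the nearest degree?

With φ₁ = 0.3157, φ₂ = 0.8013, Δλ = -3.0087 rad, the forward-azimuth formula gives
θ = atan2( sin Δλ cos φ₂ , cos φ₁ sin φ₂ − sin φ₁ cos φ₂ cos Δλ ) = atan2(-0.0922, 0.8969) = -5.87°.
Adding 360° brings this into [0°, 360°): 354°.

354°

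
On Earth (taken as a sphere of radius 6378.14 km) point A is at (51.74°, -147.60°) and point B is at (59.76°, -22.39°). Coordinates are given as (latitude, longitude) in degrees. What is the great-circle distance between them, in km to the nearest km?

In radians: φ₁ = 0.9030, φ₂ = 1.0430, Δλ = 125.210° = 2.1853 rad.
Haversine: a = sin²(Δφ/2) + cos φ₁ cos φ₂ sin²(Δλ/2) = 0.0049 + (0.6192)(0.5036)(0.7883) = 0.25072.
Central angle c = 2·arcsin(√a) = 1.04887 rad.
Distance = R·c = 6378.14 × 1.0489 ≈ 6690 km.

6690 km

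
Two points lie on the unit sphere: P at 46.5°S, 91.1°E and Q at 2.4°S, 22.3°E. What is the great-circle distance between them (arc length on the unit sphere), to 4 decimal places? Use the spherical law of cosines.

With latitudes φ₁ = -46.500°, φ₂ = -2.400° and longitude difference Δλ = -68.800°:
cos c = sin φ₁ sin φ₂ + cos φ₁ cos φ₂ cos Δλ = (-0.7254)(-0.0419) + (0.6884)(0.9991)(0.3616) = 0.27908,
so c = arccos(0.27908) = 1.28796 rad.
On the unit sphere the arc length equals the central angle: 1.2880.

1.2880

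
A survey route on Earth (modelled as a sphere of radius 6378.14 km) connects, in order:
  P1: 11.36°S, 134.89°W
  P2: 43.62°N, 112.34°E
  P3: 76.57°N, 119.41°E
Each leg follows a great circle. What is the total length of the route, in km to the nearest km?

Leg P1→P2: central angle 1.9939 rad, distance 12717.3 km.
Leg P2→P3: central angle 0.5774 rad, distance 3682.9 km.
Total: 12717.3 + 3682.9 ≈ 16400 km.

16400 km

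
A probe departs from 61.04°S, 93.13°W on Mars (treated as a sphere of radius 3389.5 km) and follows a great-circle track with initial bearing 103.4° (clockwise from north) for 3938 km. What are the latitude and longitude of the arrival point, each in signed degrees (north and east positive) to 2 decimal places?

-26.80°, -3.55°

Angular distance δ = d/R = 3938/3389.5 = 1.16182 rad; initial bearing θ = 1.8047 rad.
sin φ₂ = sin φ₁ cos δ + cos φ₁ sin δ cos θ = (-0.8750)(0.3977) + (0.4842)(0.9175)(-0.2317) = -0.4509, so φ₂ = -26.80°.
Δλ = atan2(sin θ sin δ cos φ₁, cos δ − sin φ₁ sin φ₂) = atan2(0.4322, 0.0031) = 89.583°.
λ₂ = -93.130° + 89.583° = -3.55°.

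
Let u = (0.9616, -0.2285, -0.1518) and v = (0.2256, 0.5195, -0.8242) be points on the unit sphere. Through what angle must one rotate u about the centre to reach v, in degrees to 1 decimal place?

u·v = 0.2233; |u| = 1.0000, |v| = 1.0000.
cos θ = (u·v)/(|u||v|) = 0.2233, so θ = 77.1°.

77.1°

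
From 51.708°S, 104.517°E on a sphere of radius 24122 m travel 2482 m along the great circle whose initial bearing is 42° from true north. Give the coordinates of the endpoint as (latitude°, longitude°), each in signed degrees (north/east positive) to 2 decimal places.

Angular distance δ = d/R = 2482/24122 = 0.10289 rad; initial bearing θ = 0.7330 rad.
sin φ₂ = sin φ₁ cos δ + cos φ₁ sin δ cos θ = (-0.7849)(0.9947) + (0.6197)(0.1027)(0.7431) = -0.7334, so φ₂ = -47.17°.
Δλ = atan2(sin θ sin δ cos φ₁, cos δ − sin φ₁ sin φ₂) = atan2(0.0426, 0.4191) = 5.803°.
λ₂ = 104.517° + 5.803° = 110.32°.

-47.17°, 110.32°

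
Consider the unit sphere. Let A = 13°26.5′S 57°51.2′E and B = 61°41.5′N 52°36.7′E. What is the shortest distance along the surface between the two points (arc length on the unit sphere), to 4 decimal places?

1.3133

With latitudes φ₁ = -13.442°, φ₂ = 61.692° and longitude difference Δλ = -5.242°:
cos c = sin φ₁ sin φ₂ + cos φ₁ cos φ₂ cos Δλ = (-0.2325)(0.8804) + (0.9726)(0.4742)(0.9958) = 0.25464,
so c = arccos(0.25464) = 1.31332 rad.
On the unit sphere the arc length equals the central angle: 1.3133.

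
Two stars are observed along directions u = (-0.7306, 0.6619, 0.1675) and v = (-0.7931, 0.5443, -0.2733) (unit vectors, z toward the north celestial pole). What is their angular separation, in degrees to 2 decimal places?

u·v = 0.8939; |u| = 1.0000, |v| = 1.0000.
cos θ = (u·v)/(|u||v|) = 0.8940, so θ = 26.62°.

26.62°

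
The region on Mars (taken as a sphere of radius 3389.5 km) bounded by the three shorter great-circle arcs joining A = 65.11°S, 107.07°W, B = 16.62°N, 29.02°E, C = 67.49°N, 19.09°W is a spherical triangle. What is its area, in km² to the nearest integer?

29910966 km²

Side lengths (central angles): a = 1.0366, b = 2.5541, c = 2.1532 rad; semiperimeter s = 2.8719.
By l'Huilier's theorem, tan(E/4) = √[tan(s/2) tan((s−a)/2) tan((s−b)/2) tan((s−c)/2)], giving spherical excess E = 2.6035 rad.
Area = E·R² = 2.6035 × (3389.5)² ≈ 29910966 km².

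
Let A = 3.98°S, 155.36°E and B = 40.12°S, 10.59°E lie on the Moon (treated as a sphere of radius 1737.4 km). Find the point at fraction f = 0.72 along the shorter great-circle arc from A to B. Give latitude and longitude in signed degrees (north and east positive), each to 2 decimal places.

-57.02°, 58.75°

The central angle between A and B is δ = 2.1876 rad.
With f = 0.72, the slerp weights are sin((1−f)δ)/sin δ = 0.7048 and sin(fδ)/sin δ = 1.2259.
Weighted sum of the unit vectors: (0.7048)·(-0.9068,0.4159,-0.0694) + (1.2259)·(0.7517,0.1405,-0.6444) = (0.2824, 0.4654, -0.8388).
Converting back: φ = atan2(z, √(x²+y²)) = -57.02°, λ = atan2(y, x) = 58.75°.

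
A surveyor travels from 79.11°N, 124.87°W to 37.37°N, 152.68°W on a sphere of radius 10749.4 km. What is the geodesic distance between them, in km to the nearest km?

In radians: φ₁ = 1.3807, φ₂ = 0.6522, Δλ = -27.810° = -0.4854 rad.
cos c = sin φ₁ sin φ₂ + cos φ₁ cos φ₂ cos Δλ = (0.9820)(0.6070) + (0.1889)(0.7947)(0.8845) = 0.72883,
so c = arccos(0.72883) = 0.75418 rad.
Distance = R·c = 10749.4 × 0.7542 ≈ 8107 km.

8107 km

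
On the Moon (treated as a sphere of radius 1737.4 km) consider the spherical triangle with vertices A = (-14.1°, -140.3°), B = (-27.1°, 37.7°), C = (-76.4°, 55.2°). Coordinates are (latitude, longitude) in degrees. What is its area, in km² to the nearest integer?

480501 km²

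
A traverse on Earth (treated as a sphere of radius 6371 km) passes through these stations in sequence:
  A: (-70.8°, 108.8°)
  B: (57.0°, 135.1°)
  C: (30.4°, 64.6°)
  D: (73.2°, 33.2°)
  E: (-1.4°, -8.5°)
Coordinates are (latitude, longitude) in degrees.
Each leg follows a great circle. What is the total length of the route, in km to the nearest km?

34284 km

Leg A→B: central angle 2.2542 rad, distance 14361.6 km.
Leg B→C: central angle 0.9506 rad, distance 6056.2 km.
Leg C→D: central angle 0.7993 rad, distance 5092.2 km.
Leg D→E: central angle 1.3772 rad, distance 8774.4 km.
Total: 14361.6 + 6056.2 + 5092.2 + 8774.4 ≈ 34284 km.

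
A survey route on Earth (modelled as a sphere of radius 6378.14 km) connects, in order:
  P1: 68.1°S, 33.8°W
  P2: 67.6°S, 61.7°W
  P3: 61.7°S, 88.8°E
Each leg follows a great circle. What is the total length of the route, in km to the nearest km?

Leg P1→P2: central angle 0.1822 rad, distance 1162.3 km.
Leg P2→P3: central angle 0.8542 rad, distance 5448.4 km.
Total: 1162.3 + 5448.4 ≈ 6611 km.

6611 km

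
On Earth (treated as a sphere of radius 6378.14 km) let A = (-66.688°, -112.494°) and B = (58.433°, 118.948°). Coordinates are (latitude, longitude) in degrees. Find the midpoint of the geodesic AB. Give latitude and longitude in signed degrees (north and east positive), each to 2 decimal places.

The central angle between A and B is δ = 2.7180 rad.
With f = 0.5, the slerp weights are sin((1−f)δ)/sin δ = 2.3783 and sin(fδ)/sin δ = 2.3783.
Weighted sum of the unit vectors: (2.3783)·(-0.1514,-0.3656,-0.9184) + (2.3783)·(-0.2534,0.4581,0.8520) = (-0.9627, 0.2199, -0.1578).
Converting back: φ = atan2(z, √(x²+y²)) = -9.08°, λ = atan2(y, x) = 167.13°.

-9.08°, 167.13°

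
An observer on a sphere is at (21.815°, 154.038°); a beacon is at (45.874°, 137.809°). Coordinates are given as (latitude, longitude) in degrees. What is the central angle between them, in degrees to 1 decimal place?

In radians: φ₁ = 0.3807, φ₂ = 0.8007, Δλ = -16.229° = -0.2832 rad.
Haversine: a = sin²(Δφ/2) + cos φ₁ cos φ₂ sin²(Δλ/2) = 0.0434 + (0.9284)(0.6962)(0.0199) = 0.05632.
Central angle c = 2·arcsin(√a) = 0.47919 rad.
So the angular separation is 27.5°.

27.5°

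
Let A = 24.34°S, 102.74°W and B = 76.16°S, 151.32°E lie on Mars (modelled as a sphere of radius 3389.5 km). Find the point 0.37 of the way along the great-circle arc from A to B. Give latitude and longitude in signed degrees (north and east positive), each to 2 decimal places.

-49.20°, -112.17°

The central angle between A and B is δ = 1.2235 rad.
With f = 0.37, the slerp weights are sin((1−f)δ)/sin δ = 0.7410 and sin(fδ)/sin δ = 0.4652.
Weighted sum of the unit vectors: (0.7410)·(-0.2009,-0.8887,-0.4122) + (0.4652)·(-0.2099,0.1148,-0.9710) = (-0.2465, -0.6051, -0.7570).
Converting back: φ = atan2(z, √(x²+y²)) = -49.20°, λ = atan2(y, x) = -112.17°.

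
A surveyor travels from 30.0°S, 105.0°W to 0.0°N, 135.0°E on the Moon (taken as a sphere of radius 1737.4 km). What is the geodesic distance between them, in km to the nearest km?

With latitudes φ₁ = -30.000°, φ₂ = 0.000° and longitude difference Δλ = -120.000°:
cos c = sin φ₁ sin φ₂ + cos φ₁ cos φ₂ cos Δλ = (-0.5000)(0.0000) + (0.8660)(1.0000)(-0.5000) = -0.43301,
so c = arccos(-0.43301) = 2.01863 rad.
Distance = R·c = 1737.4 × 2.0186 ≈ 3507 km.

3507 km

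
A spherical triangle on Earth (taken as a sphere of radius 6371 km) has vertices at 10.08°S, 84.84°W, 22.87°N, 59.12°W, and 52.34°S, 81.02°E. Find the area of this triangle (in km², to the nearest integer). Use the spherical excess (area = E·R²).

53004943 km²

Side lengths (central angles): a = 2.4036, b = 2.0317, c = 0.7238 rad; semiperimeter s = 2.5796.
By l'Huilier's theorem, tan(E/4) = √[tan(s/2) tan((s−a)/2) tan((s−b)/2) tan((s−c)/2)], giving spherical excess E = 1.3059 rad.
Area = E·R² = 1.3059 × (6371)² ≈ 53004943 km².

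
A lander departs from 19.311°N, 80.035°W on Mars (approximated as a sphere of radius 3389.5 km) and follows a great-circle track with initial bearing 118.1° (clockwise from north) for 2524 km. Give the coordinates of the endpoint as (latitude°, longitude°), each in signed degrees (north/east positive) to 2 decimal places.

Angular distance δ = d/R = 2524/3389.5 = 0.74465 rad; initial bearing θ = 2.0612 rad.
sin φ₂ = sin φ₁ cos δ + cos φ₁ sin δ cos θ = (0.3307)(0.7353) + (0.9437)(0.6777)(-0.4710) = -0.0581, so φ₂ = -3.33°.
Δλ = atan2(sin θ sin δ cos φ₁, cos δ − sin φ₁ sin φ₂) = atan2(0.5642, 0.7545) = 36.787°.
λ₂ = -80.035° + 36.787° = -43.25°.

-3.33°, -43.25°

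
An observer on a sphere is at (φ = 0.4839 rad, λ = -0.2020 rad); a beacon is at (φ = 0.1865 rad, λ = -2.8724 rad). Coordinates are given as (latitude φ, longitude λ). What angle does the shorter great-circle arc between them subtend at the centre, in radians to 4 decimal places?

In radians: φ₁ = 0.4839, φ₂ = 0.1865, Δλ = -153.003° = -2.6704 rad.
cos c = sin φ₁ sin φ₂ + cos φ₁ cos φ₂ cos Δλ = (0.4652)(0.1854) + (0.8852)(0.9827)(-0.8910) = -0.68878,
so c = arccos(-0.68878) = 2.33061 rad.
So the angular separation is 2.3306 rad.

2.3306 rad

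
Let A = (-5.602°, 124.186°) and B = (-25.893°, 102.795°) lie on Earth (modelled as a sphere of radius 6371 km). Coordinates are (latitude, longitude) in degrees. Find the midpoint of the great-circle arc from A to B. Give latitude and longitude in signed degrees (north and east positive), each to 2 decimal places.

-16.01°, 114.04°

Central angle δ = 0.5027 rad. Interpolating on the sphere with fraction f = 0.5:
P = [sin((1−f)δ)·A + sin(fδ)·B] / sin δ = 0.5162·A + 0.5162·B in Cartesian coordinates,
giving P = (-0.3915, 0.8779, -0.2758), i.e. latitude -16.01°, longitude 114.04°.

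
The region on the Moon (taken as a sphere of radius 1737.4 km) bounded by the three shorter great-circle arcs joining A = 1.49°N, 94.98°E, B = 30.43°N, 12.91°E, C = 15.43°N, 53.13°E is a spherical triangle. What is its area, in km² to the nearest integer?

Side lengths (central angles): a = 0.6929, b = 0.7602, c = 1.4383 rad; semiperimeter s = 1.4457.
By l'Huilier's theorem, tan(E/4) = √[tan(s/2) tan((s−a)/2) tan((s−b)/2) tan((s−c)/2)], giving spherical excess E = 0.0856 rad.
Area = E·R² = 0.0856 × (1737.4)² ≈ 258327 km².

258327 km²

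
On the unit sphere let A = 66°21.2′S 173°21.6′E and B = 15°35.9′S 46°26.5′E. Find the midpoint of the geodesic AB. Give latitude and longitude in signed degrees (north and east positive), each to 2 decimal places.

-56.30°, 70.38°

Central angle δ = 1.5565 rad. Interpolating on the sphere with fraction f = 0.5:
P = [sin((1−f)δ)·A + sin(fδ)·B] / sin δ = 0.7021·A + 0.7021·B in Cartesian coordinates,
giving P = (0.1863, 0.5226, -0.8320), i.e. latitude -56.30°, longitude 70.38°.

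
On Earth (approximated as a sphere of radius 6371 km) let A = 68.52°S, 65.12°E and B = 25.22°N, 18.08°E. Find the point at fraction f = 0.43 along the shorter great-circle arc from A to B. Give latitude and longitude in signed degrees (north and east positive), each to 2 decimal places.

-29.78°, 33.30°

Central angle δ = 1.7424 rad. Interpolating on the sphere with fraction f = 0.43:
P = [sin((1−f)δ)·A + sin(fδ)·B] / sin δ = 0.8502·A + 0.6912·B in Cartesian coordinates,
giving P = (0.7254, 0.4765, -0.4967), i.e. latitude -29.78°, longitude 33.30°.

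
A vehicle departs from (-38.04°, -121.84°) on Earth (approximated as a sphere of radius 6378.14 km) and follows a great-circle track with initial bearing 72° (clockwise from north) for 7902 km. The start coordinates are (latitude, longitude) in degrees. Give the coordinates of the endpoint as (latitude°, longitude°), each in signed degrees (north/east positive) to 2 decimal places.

1.68°, -57.74°

Angular distance δ = d/R = 7902/6378.14 = 1.23892 rad; initial bearing θ = 1.2566 rad.
sin φ₂ = sin φ₁ cos δ + cos φ₁ sin δ cos θ = (-0.6162)(0.3258) + (0.7876)(0.9454)(0.3090) = 0.0293, so φ₂ = 1.68°.
Δλ = atan2(sin θ sin δ cos φ₁, cos δ − sin φ₁ sin φ₂) = atan2(0.7082, 0.3439) = 64.099°.
λ₂ = -121.840° + 64.099° = -57.74°.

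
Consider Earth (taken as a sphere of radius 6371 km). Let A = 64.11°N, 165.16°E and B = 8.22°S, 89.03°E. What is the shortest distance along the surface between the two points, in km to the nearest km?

10167 km

In radians: φ₁ = 1.1189, φ₂ = -0.1435, Δλ = -76.130° = -1.3287 rad.
Haversine: a = sin²(Δφ/2) + cos φ₁ cos φ₂ sin²(Δλ/2) = 0.3482 + (0.4366)(0.9897)(0.3801) = 0.51251.
Central angle c = 2·arcsin(√a) = 1.59583 rad.
Distance = R·c = 6371 × 1.5958 ≈ 10167 km.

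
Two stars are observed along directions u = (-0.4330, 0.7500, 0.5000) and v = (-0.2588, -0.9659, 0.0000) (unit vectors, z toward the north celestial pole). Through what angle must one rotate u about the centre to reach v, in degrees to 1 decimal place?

127.8°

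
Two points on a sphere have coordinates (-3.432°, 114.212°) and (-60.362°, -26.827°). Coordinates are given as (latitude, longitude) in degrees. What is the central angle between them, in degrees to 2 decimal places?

Let φ₁ = -0.0599 rad, φ₂ = -1.0535 rad, and Δλ = -2.4616 rad.
Haversine: a = sin²(Δφ/2) + cos φ₁ cos φ₂ sin²(Δλ/2) = 0.2272 + (0.9982)(0.4945)(0.8888) = 0.66590.
Central angle c = 2·arcsin(√a) = 1.90901 rad.
So the angular separation is 109.38°.

109.38°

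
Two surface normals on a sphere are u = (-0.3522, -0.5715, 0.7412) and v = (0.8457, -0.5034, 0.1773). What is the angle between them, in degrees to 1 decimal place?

u·v = 0.1213; |u| = 1.0000, |v| = 1.0000.
cos θ = (u·v)/(|u||v|) = 0.1212, so θ = 83.0°.

83.0°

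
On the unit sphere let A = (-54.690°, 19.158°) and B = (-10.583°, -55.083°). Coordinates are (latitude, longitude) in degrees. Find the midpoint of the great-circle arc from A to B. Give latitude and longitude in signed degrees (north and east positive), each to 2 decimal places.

-38.24°, -29.07°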